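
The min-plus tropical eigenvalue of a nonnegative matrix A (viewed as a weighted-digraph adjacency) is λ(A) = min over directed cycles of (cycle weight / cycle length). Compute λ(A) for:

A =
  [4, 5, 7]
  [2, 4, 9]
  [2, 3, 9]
λ(A) = 7/2

Enumerate directed cycles and compute their means (weight / length). Sample:
  cycle 0 → 0: weight = 4, length = 1, mean = 4/1 ≈ 4.000
  cycle 1 → 1: weight = 4, length = 1, mean = 4/1 ≈ 4.000
  cycle 2 → 2: weight = 9, length = 1, mean = 9/1 ≈ 9.000
  cycle 0 → 1 → 0: weight = 7, length = 2, mean = 7/2 ≈ 3.500
  cycle 0 → 2 → 0: weight = 9, length = 2, mean = 9/2 ≈ 4.500
  cycle 1 → 0 → 1: weight = 7, length = 2, mean = 7/2 ≈ 3.500
Minimum mean = 3.500, attained e.g. along the cycle 0 → 1 → 0 with weight 7 and length 2. So λ(A) = 7/2 = 7/2.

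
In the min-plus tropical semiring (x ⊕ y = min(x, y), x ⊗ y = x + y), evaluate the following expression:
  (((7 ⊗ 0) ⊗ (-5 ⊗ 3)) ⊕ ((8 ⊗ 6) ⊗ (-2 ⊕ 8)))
(((7 ⊗ 0) ⊗ (-5 ⊗ 3)) ⊕ ((8 ⊗ 6) ⊗ (-2 ⊕ 8))) = 5

Expand innermost to outermost. Recall ⊕ takes the minimum of its arguments and ⊗ takes their sum. Working out the expression (((7 ⊗ 0) ⊗ (-5 ⊗ 3)) ⊕ ((8 ⊗ 6) ⊗ (-2 ⊕ 8))) gives 5.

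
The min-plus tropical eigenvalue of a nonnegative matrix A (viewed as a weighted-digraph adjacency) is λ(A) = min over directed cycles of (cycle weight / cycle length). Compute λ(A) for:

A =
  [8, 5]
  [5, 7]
λ(A) = 5

Enumerate directed cycles and compute their means (weight / length). Sample:
  cycle 0 → 0: weight = 8, length = 1, mean = 8/1 ≈ 8.000
  cycle 1 → 1: weight = 7, length = 1, mean = 7/1 ≈ 7.000
  cycle 0 → 1 → 0: weight = 10, length = 2, mean = 10/2 ≈ 5.000
  cycle 1 → 0 → 1: weight = 10, length = 2, mean = 10/2 ≈ 5.000
Minimum mean = 5.000, attained e.g. along the cycle 0 → 1 → 0 with weight 10 and length 2. So λ(A) = 10/2 = 5.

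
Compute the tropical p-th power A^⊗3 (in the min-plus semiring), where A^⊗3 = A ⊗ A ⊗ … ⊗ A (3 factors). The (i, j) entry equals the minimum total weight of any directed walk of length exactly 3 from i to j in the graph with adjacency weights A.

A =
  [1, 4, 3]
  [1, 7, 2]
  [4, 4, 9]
A^⊗3 =
  [3, 6, 5]
  [3, 6, 5]
  [6, 9, 8]

Each entry (A^⊗3)_ij equals the minimum over all length-3 walks i = v_0 → v_1 → … → v_3 = j of Σ_t A[v_t][v_{t+1}]. For example, for (i, j) = (0, 2) we minimise over 9 possible intermediate vertex sequences; the minimum is 5, attained along the walk 0 → 0 → 0 → 2.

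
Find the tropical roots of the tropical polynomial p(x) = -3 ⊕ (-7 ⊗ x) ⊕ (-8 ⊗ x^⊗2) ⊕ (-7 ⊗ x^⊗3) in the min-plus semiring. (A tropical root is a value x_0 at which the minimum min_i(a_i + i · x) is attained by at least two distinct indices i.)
Roots: {-1, 1, 4}

Each tropical root is a break point of the lower envelope of the lines y = a_i + i · x (there are 4 lines, with slopes 0, 1, ..., 3). Only the lines that attain the minimum somewhere contribute to roots; other lines are dominated. Here the surviving (envelope) indices are i = 3, i = 2, i = 1, i = 0.
Intersections between consecutive envelope lines give the roots: for adjacent envelope indices i < j the intersection is x = (a_i − a_j) / (j − i). Reading off the sorted break points: {-1, 1, 4}.
Verification: at each break x_0, at least two indices attain the minimum of min_i(a_i + i · x_0).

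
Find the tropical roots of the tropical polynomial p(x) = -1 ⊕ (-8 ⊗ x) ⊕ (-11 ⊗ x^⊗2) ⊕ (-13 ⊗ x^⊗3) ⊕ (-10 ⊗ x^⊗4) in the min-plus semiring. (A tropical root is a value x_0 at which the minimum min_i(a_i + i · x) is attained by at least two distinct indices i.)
Roots: {-3, 2, 3, 7}

Each tropical root is a break point of the lower envelope of the lines y = a_i + i · x (there are 5 lines, with slopes 0, 1, ..., 4). Only the lines that attain the minimum somewhere contribute to roots; other lines are dominated. Here the surviving (envelope) indices are i = 4, i = 3, i = 2, i = 1, i = 0.
Intersections between consecutive envelope lines give the roots: for adjacent envelope indices i < j the intersection is x = (a_i − a_j) / (j − i). Reading off the sorted break points: {-3, 2, 3, 7}.
Verification: at each break x_0, at least two indices attain the minimum of min_i(a_i + i · x_0).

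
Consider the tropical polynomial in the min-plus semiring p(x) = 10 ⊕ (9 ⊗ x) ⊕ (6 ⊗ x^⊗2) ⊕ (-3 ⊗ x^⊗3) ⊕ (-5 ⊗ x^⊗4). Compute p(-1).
p(-1) = -9

A tropical monomial a ⊗ x^⊗i evaluates to a + i · x. Evaluating each term at x = -1:
  Term 0 contributes 10 + 0 · -1 = 10
  Term 1 contributes 9 + 1 · -1 = 8
  Term 2 contributes 6 + 2 · -1 = 4
  Term 3 contributes -3 + 3 · -1 = -6
  Term 4 contributes -5 + 4 · -1 = -9
p(-1) = ⊕ of these = min[10, 8, 4, -6, -9] = -9.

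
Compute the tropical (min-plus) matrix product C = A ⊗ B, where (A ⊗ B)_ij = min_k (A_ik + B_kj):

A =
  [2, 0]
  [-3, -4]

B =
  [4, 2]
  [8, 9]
A ⊗ B =
  [6, 4]
  [1, -1]

Apply the min-plus product entry-by-entry:
  C[0][0] = min over k of (A[0][0] + B[0][0] = 2 + 4 = 6, A[0][1] + B[1][0] = 0 + 8 = 8) = 6 (attained at k = 0)
  C[0][1] = min over k of (A[0][0] + B[0][1] = 2 + 2 = 4, A[0][1] + B[1][1] = 0 + 9 = 9) = 4 (attained at k = 0)
  C[1][0] = min over k of (A[1][0] + B[0][0] = -3 + 4 = 1, A[1][1] + B[1][0] = -4 + 8 = 4) = 1 (attained at k = 0)
  C[1][1] = min over k of (A[1][0] + B[0][1] = -3 + 2 = -1, A[1][1] + B[1][1] = -4 + 9 = 5) = -1 (attained at k = 0)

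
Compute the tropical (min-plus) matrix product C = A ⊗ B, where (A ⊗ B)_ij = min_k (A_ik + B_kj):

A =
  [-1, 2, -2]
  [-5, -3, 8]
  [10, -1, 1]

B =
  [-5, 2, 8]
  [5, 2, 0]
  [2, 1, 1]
A ⊗ B =
  [-6, -1, -1]
  [-10, -3, -3]
  [3, 1, -1]

Apply the min-plus product entry-by-entry:
  C[0][0] = min over k of (A[0][0] + B[0][0] = -1 + -5 = -6, A[0][1] + B[1][0] = 2 + 5 = 7, A[0][2] + B[2][0] = -2 + 2 = 0) = -6 (attained at k = 0)
  C[0][1] = min over k of (A[0][0] + B[0][1] = -1 + 2 = 1, A[0][1] + B[1][1] = 2 + 2 = 4, A[0][2] + B[2][1] = -2 + 1 = -1) = -1 (attained at k = 2)
  C[0][2] = min over k of (A[0][0] + B[0][2] = -1 + 8 = 7, A[0][1] + B[1][2] = 2 + 0 = 2, A[0][2] + B[2][2] = -2 + 1 = -1) = -1 (attained at k = 2)
  C[1][0] = min over k of (A[1][0] + B[0][0] = -5 + -5 = -10, A[1][1] + B[1][0] = -3 + 5 = 2, A[1][2] + B[2][0] = 8 + 2 = 10) = -10 (attained at k = 0)
  C[1][1] = min over k of (A[1][0] + B[0][1] = -5 + 2 = -3, A[1][1] + B[1][1] = -3 + 2 = -1, A[1][2] + B[2][1] = 8 + 1 = 9) = -3 (attained at k = 0)
  C[1][2] = min over k of (A[1][0] + B[0][2] = -5 + 8 = 3, A[1][1] + B[1][2] = -3 + 0 = -3, A[1][2] + B[2][2] = 8 + 1 = 9) = -3 (attained at k = 1)
  C[2][0] = min over k of (A[2][0] + B[0][0] = 10 + -5 = 5, A[2][1] + B[1][0] = -1 + 5 = 4, A[2][2] + B[2][0] = 1 + 2 = 3) = 3 (attained at k = 2)
  C[2][1] = min over k of (A[2][0] + B[0][1] = 10 + 2 = 12, A[2][1] + B[1][1] = -1 + 2 = 1, A[2][2] + B[2][1] = 1 + 1 = 2) = 1 (attained at k = 1)
  C[2][2] = min over k of (A[2][0] + B[0][2] = 10 + 8 = 18, A[2][1] + B[1][2] = -1 + 0 = -1, A[2][2] + B[2][2] = 1 + 1 = 2) = -1 (attained at k = 1)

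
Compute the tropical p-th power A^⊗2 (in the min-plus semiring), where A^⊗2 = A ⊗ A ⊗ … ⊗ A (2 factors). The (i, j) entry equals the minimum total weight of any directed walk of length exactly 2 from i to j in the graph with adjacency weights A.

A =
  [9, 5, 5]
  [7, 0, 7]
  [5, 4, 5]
A^⊗2 =
  [10, 5, 10]
  [7, 0, 7]
  [10, 4, 10]

Each entry (A^⊗2)_ij equals the minimum over all length-2 walks i = v_0 → v_1 → … → v_2 = j of Σ_t A[v_t][v_{t+1}]. For example, for (i, j) = (0, 2) we minimise over 3 possible intermediate vertex sequences; the minimum is 10, attained along the walk 0 → 2 → 2.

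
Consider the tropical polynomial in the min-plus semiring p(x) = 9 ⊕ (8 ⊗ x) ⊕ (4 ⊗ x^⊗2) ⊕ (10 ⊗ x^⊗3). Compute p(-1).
p(-1) = 2

A tropical monomial a ⊗ x^⊗i evaluates to a + i · x. Evaluating each term at x = -1:
  Term 0 contributes 9 + 0 · -1 = 9
  Term 1 contributes 8 + 1 · -1 = 7
  Term 2 contributes 4 + 2 · -1 = 2
  Term 3 contributes 10 + 3 · -1 = 7
p(-1) = ⊕ of these = min[9, 7, 2, 7] = 2.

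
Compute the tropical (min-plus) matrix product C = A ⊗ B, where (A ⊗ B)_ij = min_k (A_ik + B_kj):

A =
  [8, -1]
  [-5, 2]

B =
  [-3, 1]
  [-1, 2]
A ⊗ B =
  [-2, 1]
  [-8, -4]

Apply the min-plus product entry-by-entry:
  C[0][0] = min over k of (A[0][0] + B[0][0] = 8 + -3 = 5, A[0][1] + B[1][0] = -1 + -1 = -2) = -2 (attained at k = 1)
  C[0][1] = min over k of (A[0][0] + B[0][1] = 8 + 1 = 9, A[0][1] + B[1][1] = -1 + 2 = 1) = 1 (attained at k = 1)
  C[1][0] = min over k of (A[1][0] + B[0][0] = -5 + -3 = -8, A[1][1] + B[1][0] = 2 + -1 = 1) = -8 (attained at k = 0)
  C[1][1] = min over k of (A[1][0] + B[0][1] = -5 + 1 = -4, A[1][1] + B[1][1] = 2 + 2 = 4) = -4 (attained at k = 0)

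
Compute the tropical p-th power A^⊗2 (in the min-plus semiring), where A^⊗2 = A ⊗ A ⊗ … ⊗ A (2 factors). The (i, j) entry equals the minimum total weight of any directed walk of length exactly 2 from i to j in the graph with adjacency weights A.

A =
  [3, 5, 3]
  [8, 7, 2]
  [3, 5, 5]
A^⊗2 =
  [6, 8, 6]
  [5, 7, 7]
  [6, 8, 6]

Each entry (A^⊗2)_ij equals the minimum over all length-2 walks i = v_0 → v_1 → … → v_2 = j of Σ_t A[v_t][v_{t+1}]. For example, for (i, j) = (0, 2) we minimise over 3 possible intermediate vertex sequences; the minimum is 6, attained along the walk 0 → 0 → 2.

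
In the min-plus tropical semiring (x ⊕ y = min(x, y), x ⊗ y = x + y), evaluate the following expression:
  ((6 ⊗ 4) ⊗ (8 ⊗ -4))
((6 ⊗ 4) ⊗ (8 ⊗ -4)) = 14

Expand innermost to outermost. Recall ⊕ takes the minimum of its arguments and ⊗ takes their sum. Working out the expression ((6 ⊗ 4) ⊗ (8 ⊗ -4)) gives 14.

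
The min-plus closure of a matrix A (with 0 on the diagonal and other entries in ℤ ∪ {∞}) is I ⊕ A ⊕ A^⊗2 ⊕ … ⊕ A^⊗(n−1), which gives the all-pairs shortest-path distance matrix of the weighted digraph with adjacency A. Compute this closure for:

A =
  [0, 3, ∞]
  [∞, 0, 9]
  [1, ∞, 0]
Closure =
  [0, 3, 12]
  [10, 0, 9]
  [1, 4, 0]

This is the Floyd-Warshall all-pairs shortest-path computation. For each intermediate vertex k = 0, 1, …, 2, update dist[i][j] ← min(dist[i][j], dist[i][k] + dist[k][j]). The final matrix gives, for each (i, j), the minimum total weight of any directed path from i to j (possibly empty when i = j).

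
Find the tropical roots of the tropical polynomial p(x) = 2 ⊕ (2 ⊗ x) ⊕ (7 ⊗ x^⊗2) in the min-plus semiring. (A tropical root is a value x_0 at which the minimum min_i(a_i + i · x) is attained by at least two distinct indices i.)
Roots: {-5, 0}

Each tropical root is a break point of the lower envelope of the lines y = a_i + i · x (there are 3 lines, with slopes 0, 1, ..., 2). Only the lines that attain the minimum somewhere contribute to roots; other lines are dominated. Here the surviving (envelope) indices are i = 2, i = 1, i = 0.
Intersections between consecutive envelope lines give the roots: for adjacent envelope indices i < j the intersection is x = (a_i − a_j) / (j − i). Reading off the sorted break points: {-5, 0}.
Verification: at each break x_0, at least two indices attain the minimum of min_i(a_i + i · x_0).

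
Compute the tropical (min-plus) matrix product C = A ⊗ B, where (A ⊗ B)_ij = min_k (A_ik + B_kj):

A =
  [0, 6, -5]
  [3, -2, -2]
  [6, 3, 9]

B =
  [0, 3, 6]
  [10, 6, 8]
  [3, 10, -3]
A ⊗ B =
  [-2, 3, -8]
  [1, 4, -5]
  [6, 9, 6]

Apply the min-plus product entry-by-entry:
  C[0][0] = min over k of (A[0][0] + B[0][0] = 0 + 0 = 0, A[0][1] + B[1][0] = 6 + 10 = 16, A[0][2] + B[2][0] = -5 + 3 = -2) = -2 (attained at k = 2)
  C[0][1] = min over k of (A[0][0] + B[0][1] = 0 + 3 = 3, A[0][1] + B[1][1] = 6 + 6 = 12, A[0][2] + B[2][1] = -5 + 10 = 5) = 3 (attained at k = 0)
  C[0][2] = min over k of (A[0][0] + B[0][2] = 0 + 6 = 6, A[0][1] + B[1][2] = 6 + 8 = 14, A[0][2] + B[2][2] = -5 + -3 = -8) = -8 (attained at k = 2)
  C[1][0] = min over k of (A[1][0] + B[0][0] = 3 + 0 = 3, A[1][1] + B[1][0] = -2 + 10 = 8, A[1][2] + B[2][0] = -2 + 3 = 1) = 1 (attained at k = 2)
  C[1][1] = min over k of (A[1][0] + B[0][1] = 3 + 3 = 6, A[1][1] + B[1][1] = -2 + 6 = 4, A[1][2] + B[2][1] = -2 + 10 = 8) = 4 (attained at k = 1)
  C[1][2] = min over k of (A[1][0] + B[0][2] = 3 + 6 = 9, A[1][1] + B[1][2] = -2 + 8 = 6, A[1][2] + B[2][2] = -2 + -3 = -5) = -5 (attained at k = 2)
  C[2][0] = min over k of (A[2][0] + B[0][0] = 6 + 0 = 6, A[2][1] + B[1][0] = 3 + 10 = 13, A[2][2] + B[2][0] = 9 + 3 = 12) = 6 (attained at k = 0)
  C[2][1] = min over k of (A[2][0] + B[0][1] = 6 + 3 = 9, A[2][1] + B[1][1] = 3 + 6 = 9, A[2][2] + B[2][1] = 9 + 10 = 19) = 9 (attained at k = 0)
  C[2][2] = min over k of (A[2][0] + B[0][2] = 6 + 6 = 12, A[2][1] + B[1][2] = 3 + 8 = 11, A[2][2] + B[2][2] = 9 + -3 = 6) = 6 (attained at k = 2)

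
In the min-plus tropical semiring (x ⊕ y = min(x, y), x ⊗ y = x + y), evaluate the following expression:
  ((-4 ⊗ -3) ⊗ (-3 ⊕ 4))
((-4 ⊗ -3) ⊗ (-3 ⊕ 4)) = -10

Expand innermost to outermost. Recall ⊕ takes the minimum of its arguments and ⊗ takes their sum. Working out the expression ((-4 ⊗ -3) ⊗ (-3 ⊕ 4)) gives -10.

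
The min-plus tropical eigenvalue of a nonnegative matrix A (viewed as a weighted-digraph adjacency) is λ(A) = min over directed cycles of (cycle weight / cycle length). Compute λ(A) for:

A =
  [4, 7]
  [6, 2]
λ(A) = 2

Enumerate directed cycles and compute their means (weight / length). Sample:
  cycle 0 → 0: weight = 4, length = 1, mean = 4/1 ≈ 4.000
  cycle 1 → 1: weight = 2, length = 1, mean = 2/1 ≈ 2.000
  cycle 0 → 1 → 0: weight = 13, length = 2, mean = 13/2 ≈ 6.500
  cycle 1 → 0 → 1: weight = 13, length = 2, mean = 13/2 ≈ 6.500
Minimum mean = 2.000, attained e.g. along the cycle 1 → 1 with weight 2 and length 1. So λ(A) = 2/1 = 2.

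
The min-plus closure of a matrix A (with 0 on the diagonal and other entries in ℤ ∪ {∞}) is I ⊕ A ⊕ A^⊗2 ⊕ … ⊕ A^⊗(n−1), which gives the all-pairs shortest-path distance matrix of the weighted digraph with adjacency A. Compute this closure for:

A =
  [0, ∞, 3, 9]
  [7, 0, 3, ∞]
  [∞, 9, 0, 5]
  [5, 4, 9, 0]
Closure =
  [0, 12, 3, 8]
  [7, 0, 3, 8]
  [10, 9, 0, 5]
  [5, 4, 7, 0]

This is the Floyd-Warshall all-pairs shortest-path computation. For each intermediate vertex k = 0, 1, …, 3, update dist[i][j] ← min(dist[i][j], dist[i][k] + dist[k][j]). The final matrix gives, for each (i, j), the minimum total weight of any directed path from i to j (possibly empty when i = j).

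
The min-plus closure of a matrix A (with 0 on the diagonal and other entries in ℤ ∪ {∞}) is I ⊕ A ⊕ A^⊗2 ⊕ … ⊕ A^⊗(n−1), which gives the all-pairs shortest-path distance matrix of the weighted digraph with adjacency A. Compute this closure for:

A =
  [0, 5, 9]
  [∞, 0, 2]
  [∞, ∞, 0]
Closure =
  [0, 5, 7]
  [∞, 0, 2]
  [∞, ∞, 0]

This is the Floyd-Warshall all-pairs shortest-path computation. For each intermediate vertex k = 0, 1, …, 2, update dist[i][j] ← min(dist[i][j], dist[i][k] + dist[k][j]). The final matrix gives, for each (i, j), the minimum total weight of any directed path from i to j (possibly empty when i = j).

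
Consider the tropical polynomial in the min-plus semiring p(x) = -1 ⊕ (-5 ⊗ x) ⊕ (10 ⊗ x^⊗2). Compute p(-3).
p(-3) = -8

A tropical monomial a ⊗ x^⊗i evaluates to a + i · x. Evaluating each term at x = -3:
  Term 0 contributes -1 + 0 · -3 = -1
  Term 1 contributes -5 + 1 · -3 = -8
  Term 2 contributes 10 + 2 · -3 = 4
p(-3) = ⊕ of these = min[-1, -8, 4] = -8.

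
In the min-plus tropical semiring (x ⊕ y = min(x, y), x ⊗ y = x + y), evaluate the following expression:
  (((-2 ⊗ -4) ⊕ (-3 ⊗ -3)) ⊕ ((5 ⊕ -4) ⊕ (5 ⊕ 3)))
(((-2 ⊗ -4) ⊕ (-3 ⊗ -3)) ⊕ ((5 ⊕ -4) ⊕ (5 ⊕ 3))) = -6

Expand innermost to outermost. Recall ⊕ takes the minimum of its arguments and ⊗ takes their sum. Working out the expression (((-2 ⊗ -4) ⊕ (-3 ⊗ -3)) ⊕ ((5 ⊕ -4) ⊕ (5 ⊕ 3))) gives -6.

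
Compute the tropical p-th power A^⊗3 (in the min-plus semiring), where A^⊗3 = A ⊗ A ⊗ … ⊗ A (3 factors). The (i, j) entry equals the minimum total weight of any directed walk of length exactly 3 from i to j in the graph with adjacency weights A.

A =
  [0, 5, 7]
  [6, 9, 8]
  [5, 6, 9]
A^⊗3 =
  [0, 5, 7]
  [6, 11, 13]
  [5, 10, 12]

Each entry (A^⊗3)_ij equals the minimum over all length-3 walks i = v_0 → v_1 → … → v_3 = j of Σ_t A[v_t][v_{t+1}]. For example, for (i, j) = (0, 2) we minimise over 9 possible intermediate vertex sequences; the minimum is 7, attained along the walk 0 → 0 → 0 → 2.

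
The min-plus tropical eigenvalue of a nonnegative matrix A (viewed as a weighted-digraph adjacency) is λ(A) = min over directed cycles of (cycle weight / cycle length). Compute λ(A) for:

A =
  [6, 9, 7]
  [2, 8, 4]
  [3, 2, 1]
λ(A) = 1

Enumerate directed cycles and compute their means (weight / length). Sample:
  cycle 0 → 0: weight = 6, length = 1, mean = 6/1 ≈ 6.000
  cycle 1 → 1: weight = 8, length = 1, mean = 8/1 ≈ 8.000
  cycle 2 → 2: weight = 1, length = 1, mean = 1/1 ≈ 1.000
  cycle 0 → 1 → 0: weight = 11, length = 2, mean = 11/2 ≈ 5.500
  cycle 0 → 2 → 0: weight = 10, length = 2, mean = 10/2 ≈ 5.000
  cycle 1 → 0 → 1: weight = 11, length = 2, mean = 11/2 ≈ 5.500
Minimum mean = 1.000, attained e.g. along the cycle 2 → 2 with weight 1 and length 1. So λ(A) = 1/1 = 1.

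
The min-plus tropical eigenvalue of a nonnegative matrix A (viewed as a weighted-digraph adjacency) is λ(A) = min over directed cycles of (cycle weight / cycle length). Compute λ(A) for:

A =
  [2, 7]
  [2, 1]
λ(A) = 1

Enumerate directed cycles and compute their means (weight / length). Sample:
  cycle 0 → 0: weight = 2, length = 1, mean = 2/1 ≈ 2.000
  cycle 1 → 1: weight = 1, length = 1, mean = 1/1 ≈ 1.000
  cycle 0 → 1 → 0: weight = 9, length = 2, mean = 9/2 ≈ 4.500
  cycle 1 → 0 → 1: weight = 9, length = 2, mean = 9/2 ≈ 4.500
Minimum mean = 1.000, attained e.g. along the cycle 1 → 1 with weight 1 and length 1. So λ(A) = 1/1 = 1.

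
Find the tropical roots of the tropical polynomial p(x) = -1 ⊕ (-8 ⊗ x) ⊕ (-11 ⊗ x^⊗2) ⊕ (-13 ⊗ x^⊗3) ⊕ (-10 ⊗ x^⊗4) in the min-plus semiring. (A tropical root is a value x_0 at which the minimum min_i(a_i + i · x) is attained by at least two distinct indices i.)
Roots: {-3, 2, 3, 7}

Each tropical root is a break point of the lower envelope of the lines y = a_i + i · x (there are 5 lines, with slopes 0, 1, ..., 4). Only the lines that attain the minimum somewhere contribute to roots; other lines are dominated. Here the surviving (envelope) indices are i = 4, i = 3, i = 2, i = 1, i = 0.
Intersections between consecutive envelope lines give the roots: for adjacent envelope indices i < j the intersection is x = (a_i − a_j) / (j − i). Reading off the sorted break points: {-3, 2, 3, 7}.
Verification: at each break x_0, at least two indices attain the minimum of min_i(a_i + i · x_0).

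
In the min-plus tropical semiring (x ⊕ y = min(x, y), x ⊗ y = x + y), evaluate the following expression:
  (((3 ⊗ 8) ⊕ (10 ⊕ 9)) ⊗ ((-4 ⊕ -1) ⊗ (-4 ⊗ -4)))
(((3 ⊗ 8) ⊕ (10 ⊕ 9)) ⊗ ((-4 ⊕ -1) ⊗ (-4 ⊗ -4))) = -3

Expand innermost to outermost. Recall ⊕ takes the minimum of its arguments and ⊗ takes their sum. Working out the expression (((3 ⊗ 8) ⊕ (10 ⊕ 9)) ⊗ ((-4 ⊕ -1) ⊗ (-4 ⊗ -4))) gives -3.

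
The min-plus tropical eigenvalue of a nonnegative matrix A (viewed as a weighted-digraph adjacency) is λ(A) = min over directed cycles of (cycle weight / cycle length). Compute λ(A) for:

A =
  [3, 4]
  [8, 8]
λ(A) = 3

Enumerate directed cycles and compute their means (weight / length). Sample:
  cycle 0 → 0: weight = 3, length = 1, mean = 3/1 ≈ 3.000
  cycle 1 → 1: weight = 8, length = 1, mean = 8/1 ≈ 8.000
  cycle 0 → 1 → 0: weight = 12, length = 2, mean = 12/2 ≈ 6.000
  cycle 1 → 0 → 1: weight = 12, length = 2, mean = 12/2 ≈ 6.000
Minimum mean = 3.000, attained e.g. along the cycle 0 → 0 with weight 3 and length 1. So λ(A) = 3/1 = 3.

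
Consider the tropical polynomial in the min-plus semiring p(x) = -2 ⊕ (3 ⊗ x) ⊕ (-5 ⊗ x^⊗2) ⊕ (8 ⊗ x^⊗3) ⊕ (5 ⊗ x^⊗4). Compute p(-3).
p(-3) = -11

A tropical monomial a ⊗ x^⊗i evaluates to a + i · x. Evaluating each term at x = -3:
  Term 0 contributes -2 + 0 · -3 = -2
  Term 1 contributes 3 + 1 · -3 = 0
  Term 2 contributes -5 + 2 · -3 = -11
  Term 3 contributes 8 + 3 · -3 = -1
  Term 4 contributes 5 + 4 · -3 = -7
p(-3) = ⊕ of these = min[-2, 0, -11, -1, -7] = -11.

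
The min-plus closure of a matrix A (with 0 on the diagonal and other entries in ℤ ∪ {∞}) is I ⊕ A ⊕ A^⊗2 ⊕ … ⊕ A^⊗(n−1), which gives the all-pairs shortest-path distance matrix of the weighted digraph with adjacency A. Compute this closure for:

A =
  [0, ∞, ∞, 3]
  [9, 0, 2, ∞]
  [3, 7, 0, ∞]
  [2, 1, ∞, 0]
Closure =
  [0, 4, 6, 3]
  [5, 0, 2, 8]
  [3, 7, 0, 6]
  [2, 1, 3, 0]

This is the Floyd-Warshall all-pairs shortest-path computation. For each intermediate vertex k = 0, 1, …, 3, update dist[i][j] ← min(dist[i][j], dist[i][k] + dist[k][j]). The final matrix gives, for each (i, j), the minimum total weight of any directed path from i to j (possibly empty when i = j).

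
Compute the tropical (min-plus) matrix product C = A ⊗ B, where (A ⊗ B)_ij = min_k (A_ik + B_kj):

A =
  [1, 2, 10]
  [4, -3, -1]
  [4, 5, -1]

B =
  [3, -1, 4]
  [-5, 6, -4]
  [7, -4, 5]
A ⊗ B =
  [-3, 0, -2]
  [-8, -5, -7]
  [0, -5, 1]

Apply the min-plus product entry-by-entry:
  C[0][0] = min over k of (A[0][0] + B[0][0] = 1 + 3 = 4, A[0][1] + B[1][0] = 2 + -5 = -3, A[0][2] + B[2][0] = 10 + 7 = 17) = -3 (attained at k = 1)
  C[0][1] = min over k of (A[0][0] + B[0][1] = 1 + -1 = 0, A[0][1] + B[1][1] = 2 + 6 = 8, A[0][2] + B[2][1] = 10 + -4 = 6) = 0 (attained at k = 0)
  C[0][2] = min over k of (A[0][0] + B[0][2] = 1 + 4 = 5, A[0][1] + B[1][2] = 2 + -4 = -2, A[0][2] + B[2][2] = 10 + 5 = 15) = -2 (attained at k = 1)
  C[1][0] = min over k of (A[1][0] + B[0][0] = 4 + 3 = 7, A[1][1] + B[1][0] = -3 + -5 = -8, A[1][2] + B[2][0] = -1 + 7 = 6) = -8 (attained at k = 1)
  C[1][1] = min over k of (A[1][0] + B[0][1] = 4 + -1 = 3, A[1][1] + B[1][1] = -3 + 6 = 3, A[1][2] + B[2][1] = -1 + -4 = -5) = -5 (attained at k = 2)
  C[1][2] = min over k of (A[1][0] + B[0][2] = 4 + 4 = 8, A[1][1] + B[1][2] = -3 + -4 = -7, A[1][2] + B[2][2] = -1 + 5 = 4) = -7 (attained at k = 1)
  C[2][0] = min over k of (A[2][0] + B[0][0] = 4 + 3 = 7, A[2][1] + B[1][0] = 5 + -5 = 0, A[2][2] + B[2][0] = -1 + 7 = 6) = 0 (attained at k = 1)
  C[2][1] = min over k of (A[2][0] + B[0][1] = 4 + -1 = 3, A[2][1] + B[1][1] = 5 + 6 = 11, A[2][2] + B[2][1] = -1 + -4 = -5) = -5 (attained at k = 2)
  C[2][2] = min over k of (A[2][0] + B[0][2] = 4 + 4 = 8, A[2][1] + B[1][2] = 5 + -4 = 1, A[2][2] + B[2][2] = -1 + 5 = 4) = 1 (attained at k = 1)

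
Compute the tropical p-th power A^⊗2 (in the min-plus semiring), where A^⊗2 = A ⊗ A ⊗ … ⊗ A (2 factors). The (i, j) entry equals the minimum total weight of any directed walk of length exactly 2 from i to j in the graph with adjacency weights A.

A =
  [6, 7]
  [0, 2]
A^⊗2 =
  [7, 9]
  [2, 4]

Each entry (A^⊗2)_ij equals the minimum over all length-2 walks i = v_0 → v_1 → … → v_2 = j of Σ_t A[v_t][v_{t+1}]. For example, for (i, j) = (0, 1) we minimise over 2 possible intermediate vertex sequences; the minimum is 9, attained along the walk 0 → 1 → 1.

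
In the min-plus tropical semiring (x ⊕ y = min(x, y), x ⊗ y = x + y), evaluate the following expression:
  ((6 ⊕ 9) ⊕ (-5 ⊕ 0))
((6 ⊕ 9) ⊕ (-5 ⊕ 0)) = -5

Expand innermost to outermost. Recall ⊕ takes the minimum of its arguments and ⊗ takes their sum. Working out the expression ((6 ⊕ 9) ⊕ (-5 ⊕ 0)) gives -5.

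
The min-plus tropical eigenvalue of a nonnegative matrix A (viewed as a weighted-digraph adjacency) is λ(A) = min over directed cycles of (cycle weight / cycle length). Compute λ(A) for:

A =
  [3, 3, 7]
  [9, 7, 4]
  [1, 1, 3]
λ(A) = 5/2

Enumerate directed cycles and compute their means (weight / length). Sample:
  cycle 0 → 0: weight = 3, length = 1, mean = 3/1 ≈ 3.000
  cycle 1 → 1: weight = 7, length = 1, mean = 7/1 ≈ 7.000
  cycle 2 → 2: weight = 3, length = 1, mean = 3/1 ≈ 3.000
  cycle 0 → 1 → 0: weight = 12, length = 2, mean = 12/2 ≈ 6.000
  cycle 0 → 2 → 0: weight = 8, length = 2, mean = 8/2 ≈ 4.000
  cycle 1 → 0 → 1: weight = 12, length = 2, mean = 12/2 ≈ 6.000
Minimum mean = 2.500, attained e.g. along the cycle 1 → 2 → 1 with weight 5 and length 2. So λ(A) = 5/2 = 5/2.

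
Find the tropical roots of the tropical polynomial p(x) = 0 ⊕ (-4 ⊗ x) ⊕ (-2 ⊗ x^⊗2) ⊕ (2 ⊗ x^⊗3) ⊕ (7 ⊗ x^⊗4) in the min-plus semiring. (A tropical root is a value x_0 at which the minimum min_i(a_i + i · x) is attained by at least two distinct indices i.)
Roots: {-5, -4, -2, 4}

Each tropical root is a break point of the lower envelope of the lines y = a_i + i · x (there are 5 lines, with slopes 0, 1, ..., 4). Only the lines that attain the minimum somewhere contribute to roots; other lines are dominated. Here the surviving (envelope) indices are i = 4, i = 3, i = 2, i = 1, i = 0.
Intersections between consecutive envelope lines give the roots: for adjacent envelope indices i < j the intersection is x = (a_i − a_j) / (j − i). Reading off the sorted break points: {-5, -4, -2, 4}.
Verification: at each break x_0, at least two indices attain the minimum of min_i(a_i + i · x_0).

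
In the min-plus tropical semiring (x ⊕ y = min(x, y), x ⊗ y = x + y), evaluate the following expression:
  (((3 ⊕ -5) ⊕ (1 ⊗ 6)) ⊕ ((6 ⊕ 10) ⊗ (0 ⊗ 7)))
(((3 ⊕ -5) ⊕ (1 ⊗ 6)) ⊕ ((6 ⊕ 10) ⊗ (0 ⊗ 7))) = -5

Expand innermost to outermost. Recall ⊕ takes the minimum of its arguments and ⊗ takes their sum. Working out the expression (((3 ⊕ -5) ⊕ (1 ⊗ 6)) ⊕ ((6 ⊕ 10) ⊗ (0 ⊗ 7))) gives -5.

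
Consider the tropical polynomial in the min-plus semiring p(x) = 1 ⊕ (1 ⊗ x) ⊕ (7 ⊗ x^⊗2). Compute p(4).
p(4) = 1

A tropical monomial a ⊗ x^⊗i evaluates to a + i · x. Evaluating each term at x = 4:
  Term 0 contributes 1 + 0 · 4 = 1
  Term 1 contributes 1 + 1 · 4 = 5
  Term 2 contributes 7 + 2 · 4 = 15
p(4) = ⊕ of these = min[1, 5, 15] = 1.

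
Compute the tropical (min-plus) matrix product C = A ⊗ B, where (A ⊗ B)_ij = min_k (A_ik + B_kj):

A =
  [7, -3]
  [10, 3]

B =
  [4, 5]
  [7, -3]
A ⊗ B =
  [4, -6]
  [10, 0]

Apply the min-plus product entry-by-entry:
  C[0][0] = min over k of (A[0][0] + B[0][0] = 7 + 4 = 11, A[0][1] + B[1][0] = -3 + 7 = 4) = 4 (attained at k = 1)
  C[0][1] = min over k of (A[0][0] + B[0][1] = 7 + 5 = 12, A[0][1] + B[1][1] = -3 + -3 = -6) = -6 (attained at k = 1)
  C[1][0] = min over k of (A[1][0] + B[0][0] = 10 + 4 = 14, A[1][1] + B[1][0] = 3 + 7 = 10) = 10 (attained at k = 1)
  C[1][1] = min over k of (A[1][0] + B[0][1] = 10 + 5 = 15, A[1][1] + B[1][1] = 3 + -3 = 0) = 0 (attained at k = 1)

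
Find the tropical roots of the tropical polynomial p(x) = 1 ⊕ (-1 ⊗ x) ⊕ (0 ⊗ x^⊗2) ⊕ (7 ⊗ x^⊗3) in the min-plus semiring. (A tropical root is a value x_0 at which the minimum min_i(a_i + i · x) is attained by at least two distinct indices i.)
Roots: {-7, -1, 2}

Each tropical root is a break point of the lower envelope of the lines y = a_i + i · x (there are 4 lines, with slopes 0, 1, ..., 3). Only the lines that attain the minimum somewhere contribute to roots; other lines are dominated. Here the surviving (envelope) indices are i = 3, i = 2, i = 1, i = 0.
Intersections between consecutive envelope lines give the roots: for adjacent envelope indices i < j the intersection is x = (a_i − a_j) / (j − i). Reading off the sorted break points: {-7, -1, 2}.
Verification: at each break x_0, at least two indices attain the minimum of min_i(a_i + i · x_0).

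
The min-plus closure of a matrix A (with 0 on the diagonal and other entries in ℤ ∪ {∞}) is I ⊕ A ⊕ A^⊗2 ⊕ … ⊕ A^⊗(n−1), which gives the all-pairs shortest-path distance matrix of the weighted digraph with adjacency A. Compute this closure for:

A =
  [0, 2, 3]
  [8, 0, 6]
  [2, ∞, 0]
Closure =
  [0, 2, 3]
  [8, 0, 6]
  [2, 4, 0]

This is the Floyd-Warshall all-pairs shortest-path computation. For each intermediate vertex k = 0, 1, …, 2, update dist[i][j] ← min(dist[i][j], dist[i][k] + dist[k][j]). The final matrix gives, for each (i, j), the minimum total weight of any directed path from i to j (possibly empty when i = j).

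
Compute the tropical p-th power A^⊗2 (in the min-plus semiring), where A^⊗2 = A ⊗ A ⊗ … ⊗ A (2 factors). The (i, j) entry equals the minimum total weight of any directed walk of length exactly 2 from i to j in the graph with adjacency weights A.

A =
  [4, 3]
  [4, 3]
A^⊗2 =
  [7, 6]
  [7, 6]

Each entry (A^⊗2)_ij equals the minimum over all length-2 walks i = v_0 → v_1 → … → v_2 = j of Σ_t A[v_t][v_{t+1}]. For example, for (i, j) = (0, 1) we minimise over 2 possible intermediate vertex sequences; the minimum is 6, attained along the walk 0 → 1 → 1.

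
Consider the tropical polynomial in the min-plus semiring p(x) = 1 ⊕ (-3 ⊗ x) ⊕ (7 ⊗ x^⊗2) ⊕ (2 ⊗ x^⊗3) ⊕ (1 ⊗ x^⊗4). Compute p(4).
p(4) = 1

A tropical monomial a ⊗ x^⊗i evaluates to a + i · x. Evaluating each term at x = 4:
  Term 0 contributes 1 + 0 · 4 = 1
  Term 1 contributes -3 + 1 · 4 = 1
  Term 2 contributes 7 + 2 · 4 = 15
  Term 3 contributes 2 + 3 · 4 = 14
  Term 4 contributes 1 + 4 · 4 = 17
p(4) = ⊕ of these = min[1, 1, 15, 14, 17] = 1.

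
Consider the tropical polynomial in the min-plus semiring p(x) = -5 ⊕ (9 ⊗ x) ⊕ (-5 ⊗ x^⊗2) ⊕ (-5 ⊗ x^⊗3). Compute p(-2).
p(-2) = -11

A tropical monomial a ⊗ x^⊗i evaluates to a + i · x. Evaluating each term at x = -2:
  Term 0 contributes -5 + 0 · -2 = -5
  Term 1 contributes 9 + 1 · -2 = 7
  Term 2 contributes -5 + 2 · -2 = -9
  Term 3 contributes -5 + 3 · -2 = -11
p(-2) = ⊕ of these = min[-5, 7, -9, -11] = -11.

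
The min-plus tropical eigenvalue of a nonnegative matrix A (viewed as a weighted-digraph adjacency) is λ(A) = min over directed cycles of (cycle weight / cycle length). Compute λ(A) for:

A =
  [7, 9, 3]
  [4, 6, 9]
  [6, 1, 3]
λ(A) = 8/3

Enumerate directed cycles and compute their means (weight / length). Sample:
  cycle 0 → 0: weight = 7, length = 1, mean = 7/1 ≈ 7.000
  cycle 1 → 1: weight = 6, length = 1, mean = 6/1 ≈ 6.000
  cycle 2 → 2: weight = 3, length = 1, mean = 3/1 ≈ 3.000
  cycle 0 → 1 → 0: weight = 13, length = 2, mean = 13/2 ≈ 6.500
  cycle 0 → 2 → 0: weight = 9, length = 2, mean = 9/2 ≈ 4.500
  cycle 1 → 0 → 1: weight = 13, length = 2, mean = 13/2 ≈ 6.500
Minimum mean = 2.667, attained e.g. along the cycle 0 → 2 → 1 → 0 with weight 8 and length 3. So λ(A) = 8/3 = 8/3.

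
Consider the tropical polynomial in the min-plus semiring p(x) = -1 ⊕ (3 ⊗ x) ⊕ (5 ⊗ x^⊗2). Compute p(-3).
p(-3) = -1

A tropical monomial a ⊗ x^⊗i evaluates to a + i · x. Evaluating each term at x = -3:
  Term 0 contributes -1 + 0 · -3 = -1
  Term 1 contributes 3 + 1 · -3 = 0
  Term 2 contributes 5 + 2 · -3 = -1
p(-3) = ⊕ of these = min[-1, 0, -1] = -1.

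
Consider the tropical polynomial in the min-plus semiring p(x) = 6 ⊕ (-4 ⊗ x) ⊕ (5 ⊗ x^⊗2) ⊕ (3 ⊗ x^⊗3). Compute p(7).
p(7) = 3

A tropical monomial a ⊗ x^⊗i evaluates to a + i · x. Evaluating each term at x = 7:
  Term 0 contributes 6 + 0 · 7 = 6
  Term 1 contributes -4 + 1 · 7 = 3
  Term 2 contributes 5 + 2 · 7 = 19
  Term 3 contributes 3 + 3 · 7 = 24
p(7) = ⊕ of these = min[6, 3, 19, 24] = 3.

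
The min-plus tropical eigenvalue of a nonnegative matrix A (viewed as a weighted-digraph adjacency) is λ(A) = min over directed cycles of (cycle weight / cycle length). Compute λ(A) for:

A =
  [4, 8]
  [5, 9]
λ(A) = 4

Enumerate directed cycles and compute their means (weight / length). Sample:
  cycle 0 → 0: weight = 4, length = 1, mean = 4/1 ≈ 4.000
  cycle 1 → 1: weight = 9, length = 1, mean = 9/1 ≈ 9.000
  cycle 0 → 1 → 0: weight = 13, length = 2, mean = 13/2 ≈ 6.500
  cycle 1 → 0 → 1: weight = 13, length = 2, mean = 13/2 ≈ 6.500
Minimum mean = 4.000, attained e.g. along the cycle 0 → 0 with weight 4 and length 1. So λ(A) = 4/1 = 4.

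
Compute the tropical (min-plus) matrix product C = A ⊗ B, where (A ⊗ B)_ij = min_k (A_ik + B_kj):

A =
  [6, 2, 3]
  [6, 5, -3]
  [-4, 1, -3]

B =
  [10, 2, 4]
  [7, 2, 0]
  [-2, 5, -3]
A ⊗ B =
  [1, 4, 0]
  [-5, 2, -6]
  [-5, -2, -6]

Apply the min-plus product entry-by-entry:
  C[0][0] = min over k of (A[0][0] + B[0][0] = 6 + 10 = 16, A[0][1] + B[1][0] = 2 + 7 = 9, A[0][2] + B[2][0] = 3 + -2 = 1) = 1 (attained at k = 2)
  C[0][1] = min over k of (A[0][0] + B[0][1] = 6 + 2 = 8, A[0][1] + B[1][1] = 2 + 2 = 4, A[0][2] + B[2][1] = 3 + 5 = 8) = 4 (attained at k = 1)
  C[0][2] = min over k of (A[0][0] + B[0][2] = 6 + 4 = 10, A[0][1] + B[1][2] = 2 + 0 = 2, A[0][2] + B[2][2] = 3 + -3 = 0) = 0 (attained at k = 2)
  C[1][0] = min over k of (A[1][0] + B[0][0] = 6 + 10 = 16, A[1][1] + B[1][0] = 5 + 7 = 12, A[1][2] + B[2][0] = -3 + -2 = -5) = -5 (attained at k = 2)
  C[1][1] = min over k of (A[1][0] + B[0][1] = 6 + 2 = 8, A[1][1] + B[1][1] = 5 + 2 = 7, A[1][2] + B[2][1] = -3 + 5 = 2) = 2 (attained at k = 2)
  C[1][2] = min over k of (A[1][0] + B[0][2] = 6 + 4 = 10, A[1][1] + B[1][2] = 5 + 0 = 5, A[1][2] + B[2][2] = -3 + -3 = -6) = -6 (attained at k = 2)
  C[2][0] = min over k of (A[2][0] + B[0][0] = -4 + 10 = 6, A[2][1] + B[1][0] = 1 + 7 = 8, A[2][2] + B[2][0] = -3 + -2 = -5) = -5 (attained at k = 2)
  C[2][1] = min over k of (A[2][0] + B[0][1] = -4 + 2 = -2, A[2][1] + B[1][1] = 1 + 2 = 3, A[2][2] + B[2][1] = -3 + 5 = 2) = -2 (attained at k = 0)
  C[2][2] = min over k of (A[2][0] + B[0][2] = -4 + 4 = 0, A[2][1] + B[1][2] = 1 + 0 = 1, A[2][2] + B[2][2] = -3 + -3 = -6) = -6 (attained at k = 2)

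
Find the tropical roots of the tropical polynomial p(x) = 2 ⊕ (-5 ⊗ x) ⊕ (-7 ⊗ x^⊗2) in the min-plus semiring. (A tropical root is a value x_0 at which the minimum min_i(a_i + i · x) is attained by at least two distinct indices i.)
Roots: {2, 7}

Each tropical root is a break point of the lower envelope of the lines y = a_i + i · x (there are 3 lines, with slopes 0, 1, ..., 2). Only the lines that attain the minimum somewhere contribute to roots; other lines are dominated. Here the surviving (envelope) indices are i = 2, i = 1, i = 0.
Intersections between consecutive envelope lines give the roots: for adjacent envelope indices i < j the intersection is x = (a_i − a_j) / (j − i). Reading off the sorted break points: {2, 7}.
Verification: at each break x_0, at least two indices attain the minimum of min_i(a_i + i · x_0).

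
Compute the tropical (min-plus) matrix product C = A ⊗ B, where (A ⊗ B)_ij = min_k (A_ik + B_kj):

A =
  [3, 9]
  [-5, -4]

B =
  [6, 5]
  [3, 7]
A ⊗ B =
  [9, 8]
  [-1, 0]

Apply the min-plus product entry-by-entry:
  C[0][0] = min over k of (A[0][0] + B[0][0] = 3 + 6 = 9, A[0][1] + B[1][0] = 9 + 3 = 12) = 9 (attained at k = 0)
  C[0][1] = min over k of (A[0][0] + B[0][1] = 3 + 5 = 8, A[0][1] + B[1][1] = 9 + 7 = 16) = 8 (attained at k = 0)
  C[1][0] = min over k of (A[1][0] + B[0][0] = -5 + 6 = 1, A[1][1] + B[1][0] = -4 + 3 = -1) = -1 (attained at k = 1)
  C[1][1] = min over k of (A[1][0] + B[0][1] = -5 + 5 = 0, A[1][1] + B[1][1] = -4 + 7 = 3) = 0 (attained at k = 0)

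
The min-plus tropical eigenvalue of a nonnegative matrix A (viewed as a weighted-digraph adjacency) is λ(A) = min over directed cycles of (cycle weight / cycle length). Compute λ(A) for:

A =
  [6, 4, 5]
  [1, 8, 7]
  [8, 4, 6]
λ(A) = 5/2

Enumerate directed cycles and compute their means (weight / length). Sample:
  cycle 0 → 0: weight = 6, length = 1, mean = 6/1 ≈ 6.000
  cycle 1 → 1: weight = 8, length = 1, mean = 8/1 ≈ 8.000
  cycle 2 → 2: weight = 6, length = 1, mean = 6/1 ≈ 6.000
  cycle 0 → 1 → 0: weight = 5, length = 2, mean = 5/2 ≈ 2.500
  cycle 0 → 2 → 0: weight = 13, length = 2, mean = 13/2 ≈ 6.500
  cycle 1 → 0 → 1: weight = 5, length = 2, mean = 5/2 ≈ 2.500
Minimum mean = 2.500, attained e.g. along the cycle 0 → 1 → 0 with weight 5 and length 2. So λ(A) = 5/2 = 5/2.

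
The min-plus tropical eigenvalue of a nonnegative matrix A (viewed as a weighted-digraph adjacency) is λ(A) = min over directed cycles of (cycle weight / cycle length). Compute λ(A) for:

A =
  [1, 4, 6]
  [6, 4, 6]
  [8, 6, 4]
λ(A) = 1

Enumerate directed cycles and compute their means (weight / length). Sample:
  cycle 0 → 0: weight = 1, length = 1, mean = 1/1 ≈ 1.000
  cycle 1 → 1: weight = 4, length = 1, mean = 4/1 ≈ 4.000
  cycle 2 → 2: weight = 4, length = 1, mean = 4/1 ≈ 4.000
  cycle 0 → 1 → 0: weight = 10, length = 2, mean = 10/2 ≈ 5.000
  cycle 0 → 2 → 0: weight = 14, length = 2, mean = 14/2 ≈ 7.000
  cycle 1 → 0 → 1: weight = 10, length = 2, mean = 10/2 ≈ 5.000
Minimum mean = 1.000, attained e.g. along the cycle 0 → 0 with weight 1 and length 1. So λ(A) = 1/1 = 1.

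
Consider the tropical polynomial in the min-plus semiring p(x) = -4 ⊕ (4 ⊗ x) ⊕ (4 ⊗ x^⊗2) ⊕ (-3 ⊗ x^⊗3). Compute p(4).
p(4) = -4

A tropical monomial a ⊗ x^⊗i evaluates to a + i · x. Evaluating each term at x = 4:
  Term 0 contributes -4 + 0 · 4 = -4
  Term 1 contributes 4 + 1 · 4 = 8
  Term 2 contributes 4 + 2 · 4 = 12
  Term 3 contributes -3 + 3 · 4 = 9
p(4) = ⊕ of these = min[-4, 8, 12, 9] = -4.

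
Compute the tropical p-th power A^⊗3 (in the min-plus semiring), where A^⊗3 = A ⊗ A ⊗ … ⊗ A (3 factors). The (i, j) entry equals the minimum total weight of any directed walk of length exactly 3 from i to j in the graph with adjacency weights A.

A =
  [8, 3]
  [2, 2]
A^⊗3 =
  [7, 7]
  [6, 6]

Each entry (A^⊗3)_ij equals the minimum over all length-3 walks i = v_0 → v_1 → … → v_3 = j of Σ_t A[v_t][v_{t+1}]. For example, for (i, j) = (0, 1) we minimise over 4 possible intermediate vertex sequences; the minimum is 7, attained along the walk 0 → 1 → 1 → 1.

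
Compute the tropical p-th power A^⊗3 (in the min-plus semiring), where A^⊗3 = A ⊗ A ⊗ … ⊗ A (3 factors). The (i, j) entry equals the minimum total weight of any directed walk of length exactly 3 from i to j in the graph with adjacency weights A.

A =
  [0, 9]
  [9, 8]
A^⊗3 =
  [0, 9]
  [9, 18]

Each entry (A^⊗3)_ij equals the minimum over all length-3 walks i = v_0 → v_1 → … → v_3 = j of Σ_t A[v_t][v_{t+1}]. For example, for (i, j) = (0, 1) we minimise over 4 possible intermediate vertex sequences; the minimum is 9, attained along the walk 0 → 0 → 0 → 1.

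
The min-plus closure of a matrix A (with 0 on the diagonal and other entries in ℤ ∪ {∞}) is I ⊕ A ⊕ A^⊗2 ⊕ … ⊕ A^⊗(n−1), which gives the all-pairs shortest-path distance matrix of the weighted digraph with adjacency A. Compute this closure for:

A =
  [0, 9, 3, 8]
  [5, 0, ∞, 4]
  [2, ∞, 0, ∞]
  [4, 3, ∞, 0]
Closure =
  [0, 9, 3, 8]
  [5, 0, 8, 4]
  [2, 11, 0, 10]
  [4, 3, 7, 0]

This is the Floyd-Warshall all-pairs shortest-path computation. For each intermediate vertex k = 0, 1, …, 3, update dist[i][j] ← min(dist[i][j], dist[i][k] + dist[k][j]). The final matrix gives, for each (i, j), the minimum total weight of any directed path from i to j (possibly empty when i = j).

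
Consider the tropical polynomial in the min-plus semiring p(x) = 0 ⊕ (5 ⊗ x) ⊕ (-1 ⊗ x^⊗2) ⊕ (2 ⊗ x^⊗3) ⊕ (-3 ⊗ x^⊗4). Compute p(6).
p(6) = 0

A tropical monomial a ⊗ x^⊗i evaluates to a + i · x. Evaluating each term at x = 6:
  Term 0 contributes 0 + 0 · 6 = 0
  Term 1 contributes 5 + 1 · 6 = 11
  Term 2 contributes -1 + 2 · 6 = 11
  Term 3 contributes 2 + 3 · 6 = 20
  Term 4 contributes -3 + 4 · 6 = 21
p(6) = ⊕ of these = min[0, 11, 11, 20, 21] = 0.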